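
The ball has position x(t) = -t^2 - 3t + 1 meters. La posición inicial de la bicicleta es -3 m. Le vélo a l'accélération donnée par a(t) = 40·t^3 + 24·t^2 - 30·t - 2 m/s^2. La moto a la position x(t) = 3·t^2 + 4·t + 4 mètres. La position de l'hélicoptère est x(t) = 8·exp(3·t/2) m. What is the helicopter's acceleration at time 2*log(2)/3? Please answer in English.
To solve this, we need to take 2 derivatives of our position equation x(t) = 8·exp(3·t/2). Taking d/dt of x(t), we find v(t) = 12·exp(3·t/2). Taking d/dt of v(t), we find a(t) = 18·exp(3·t/2). Using a(t) = 18·exp(3·t/2) and substituting t = 2*log(2)/3, we find a = 36.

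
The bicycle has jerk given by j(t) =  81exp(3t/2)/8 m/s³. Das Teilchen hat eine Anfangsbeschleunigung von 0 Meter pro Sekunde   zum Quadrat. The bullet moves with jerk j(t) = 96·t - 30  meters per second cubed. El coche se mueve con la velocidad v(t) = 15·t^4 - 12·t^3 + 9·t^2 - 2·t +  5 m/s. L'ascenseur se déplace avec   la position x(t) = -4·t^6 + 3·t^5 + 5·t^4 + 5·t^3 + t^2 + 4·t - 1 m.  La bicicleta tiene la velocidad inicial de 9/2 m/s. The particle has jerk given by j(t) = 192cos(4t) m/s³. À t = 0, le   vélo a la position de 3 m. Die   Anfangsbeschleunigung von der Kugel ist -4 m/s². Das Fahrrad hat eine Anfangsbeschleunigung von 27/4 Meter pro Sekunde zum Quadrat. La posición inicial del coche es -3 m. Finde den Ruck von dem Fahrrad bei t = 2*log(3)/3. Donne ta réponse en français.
En utilisant j(t) = 81·exp(3·t/2)/8 et en substituant t = 2*log(3)/3, nous trouvons j = 243/8.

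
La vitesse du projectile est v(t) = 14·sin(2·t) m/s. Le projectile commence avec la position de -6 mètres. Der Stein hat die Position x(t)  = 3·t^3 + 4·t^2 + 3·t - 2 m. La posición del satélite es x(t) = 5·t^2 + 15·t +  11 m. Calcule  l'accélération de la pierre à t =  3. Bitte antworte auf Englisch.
Starting from position x(t) = 3·t^3 + 4·t^2 + 3·t - 2, we take 2 derivatives. Differentiating position, we get velocity: v(t) = 9·t^2 + 8·t + 3. Differentiating velocity, we get acceleration: a(t) = 18·t + 8. Using a(t) = 18·t + 8 and substituting t = 3, we find a = 62.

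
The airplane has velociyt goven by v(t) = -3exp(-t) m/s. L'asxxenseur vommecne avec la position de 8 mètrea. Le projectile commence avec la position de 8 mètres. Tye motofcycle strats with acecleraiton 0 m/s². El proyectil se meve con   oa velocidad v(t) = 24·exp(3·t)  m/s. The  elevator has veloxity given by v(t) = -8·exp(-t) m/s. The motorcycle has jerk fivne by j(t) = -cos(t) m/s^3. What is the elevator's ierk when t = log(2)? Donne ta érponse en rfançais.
Pour résoudre ceci, nous devons prendre 2 dérivées de notre équation de la vitesse v(t) = -8·exp(-t). En prenant d/dt de v(t), nous trouvons a(t) = 8·exp(-t). La dérivée de l'accélération donne le jerk: j(t) = -8·exp(-t). En utilisant j(t) = -8·exp(-t) et en substituant t = log(2), nous trouvons j = -4.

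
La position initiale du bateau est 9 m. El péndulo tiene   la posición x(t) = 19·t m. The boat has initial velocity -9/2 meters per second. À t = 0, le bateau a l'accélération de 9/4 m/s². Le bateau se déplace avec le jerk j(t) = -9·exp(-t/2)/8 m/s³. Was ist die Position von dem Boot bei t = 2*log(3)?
Wir müssen unsere Gleichung für den Ruck j(t) = -9·exp(-t/2)/8 3-mal integrieren. Mit ∫j(t)dt und Anwendung von a(0) = 9/4, finden wir a(t) = 9·exp(-t/2)/4. Durch Integration von der Beschleunigung und Verwendung der Anfangsbedingung v(0) = -9/2, erhalten wir v(t) = -9·exp(-t/2)/2. Mit ∫v(t)dt und Anwendung von x(0) = 9, finden wir x(t) = 9·exp(-t/2). Aus der Gleichung für die Position x(t) = 9·exp(-t/2), setzen wir t = 2*log(3) ein und erhalten x = 3.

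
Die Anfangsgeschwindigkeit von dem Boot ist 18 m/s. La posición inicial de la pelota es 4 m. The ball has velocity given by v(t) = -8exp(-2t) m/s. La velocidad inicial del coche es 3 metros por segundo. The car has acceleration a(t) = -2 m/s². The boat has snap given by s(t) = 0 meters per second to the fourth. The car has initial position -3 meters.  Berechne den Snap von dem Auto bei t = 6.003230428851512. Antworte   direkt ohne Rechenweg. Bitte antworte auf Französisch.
s(6.003230428851512) = 0.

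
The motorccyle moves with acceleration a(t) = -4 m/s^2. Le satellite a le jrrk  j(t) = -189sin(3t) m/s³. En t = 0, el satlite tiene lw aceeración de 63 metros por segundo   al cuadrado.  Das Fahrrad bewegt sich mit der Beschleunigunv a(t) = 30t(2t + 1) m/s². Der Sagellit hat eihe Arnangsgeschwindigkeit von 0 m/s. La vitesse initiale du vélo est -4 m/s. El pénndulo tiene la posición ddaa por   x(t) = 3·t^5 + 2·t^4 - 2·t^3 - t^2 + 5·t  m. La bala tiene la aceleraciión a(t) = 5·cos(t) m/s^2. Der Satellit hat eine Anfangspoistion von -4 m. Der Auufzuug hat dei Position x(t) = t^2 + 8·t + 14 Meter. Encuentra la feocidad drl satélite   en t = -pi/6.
Partiendo de la sacudida j(t) = -189·sin(3·t), tomamos 2 integrales. Integrando la sacudida y usando la condición inicial a(0) = 63, obtenemos a(t) = 63·cos(3·t). La antiderivada de la aceleración, con v(0) = 0, da la velocidad: v(t) = 21·sin(3·t). Usando v(t) = 21·sin(3·t) y sustituyendo t = -pi/6, encontramos v = -21.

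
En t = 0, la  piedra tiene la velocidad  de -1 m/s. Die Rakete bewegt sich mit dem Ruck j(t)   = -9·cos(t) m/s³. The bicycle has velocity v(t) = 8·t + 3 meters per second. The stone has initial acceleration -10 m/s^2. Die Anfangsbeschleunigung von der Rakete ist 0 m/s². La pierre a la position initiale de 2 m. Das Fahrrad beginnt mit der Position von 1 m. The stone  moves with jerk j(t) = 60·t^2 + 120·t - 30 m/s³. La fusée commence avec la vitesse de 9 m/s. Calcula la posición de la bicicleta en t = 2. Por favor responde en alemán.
Um dies zu lösen, müssen wir 1 Stammfunktion unserer Gleichung für die Geschwindigkeit v(t) = 8·t + 3 finden. Mit ∫v(t)dt und Anwendung von x(0) = 1, finden wir x(t) = 4·t^2 + 3·t + 1. Aus der Gleichung für die Position x(t) = 4·t^2 + 3·t + 1, setzen wir t = 2 ein und erhalten x = 23.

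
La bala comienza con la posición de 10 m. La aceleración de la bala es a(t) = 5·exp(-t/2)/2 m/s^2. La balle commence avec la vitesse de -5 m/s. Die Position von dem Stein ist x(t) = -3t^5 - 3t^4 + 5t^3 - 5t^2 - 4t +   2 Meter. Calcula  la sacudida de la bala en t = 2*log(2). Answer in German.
Wir müssen unsere Gleichung für die Beschleunigung a(t) = 5·exp(-t/2)/2 1-mal ableiten. Die Ableitung von der Beschleunigung ergibt den Ruck: j(t) = -5·exp(-t/2)/4. Aus der Gleichung für den Ruck j(t) = -5·exp(-t/2)/4, setzen wir t = 2*log(2) ein und erhalten j = -5/8.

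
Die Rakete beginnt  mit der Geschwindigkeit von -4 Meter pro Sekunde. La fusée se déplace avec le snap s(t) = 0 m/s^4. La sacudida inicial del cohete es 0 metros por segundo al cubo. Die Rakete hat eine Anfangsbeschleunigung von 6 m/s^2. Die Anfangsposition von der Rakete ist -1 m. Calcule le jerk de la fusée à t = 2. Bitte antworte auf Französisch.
En partant du snap s(t) = 0, nous prenons 1 primitive. L'intégrale du snap, avec j(0) = 0, donne le jerk: j(t) = 0. De l'équation du jerk j(t) = 0, nous substituons t = 2 pour obtenir j = 0.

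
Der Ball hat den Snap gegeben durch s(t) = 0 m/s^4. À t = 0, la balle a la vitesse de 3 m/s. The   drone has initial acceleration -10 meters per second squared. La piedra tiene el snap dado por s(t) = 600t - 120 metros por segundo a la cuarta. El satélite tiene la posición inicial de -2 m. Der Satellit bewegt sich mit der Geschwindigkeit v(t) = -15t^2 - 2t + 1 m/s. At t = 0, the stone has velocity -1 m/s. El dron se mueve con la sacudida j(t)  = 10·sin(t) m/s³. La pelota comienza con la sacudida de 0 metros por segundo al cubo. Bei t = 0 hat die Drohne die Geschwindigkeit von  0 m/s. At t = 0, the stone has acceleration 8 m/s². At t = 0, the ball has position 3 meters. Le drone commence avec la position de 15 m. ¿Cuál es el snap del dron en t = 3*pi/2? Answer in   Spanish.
Para resolver esto, necesitamos tomar 1 derivada de nuestra ecuación de la sacudida j(t) = 10·sin(t). Derivando la sacudida, obtenemos el snap: s(t) = 10·cos(t). Tenemos el snap s(t) = 10·cos(t). Sustituyendo t = 3*pi/2: s(3*pi/2) = 0.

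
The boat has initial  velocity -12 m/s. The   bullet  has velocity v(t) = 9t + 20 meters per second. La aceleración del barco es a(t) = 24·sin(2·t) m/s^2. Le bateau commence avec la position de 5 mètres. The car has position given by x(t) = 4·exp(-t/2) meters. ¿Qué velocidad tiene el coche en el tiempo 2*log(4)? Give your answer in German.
Wir müssen unsere Gleichung für die Position x(t) = 4·exp(-t/2) 1-mal ableiten. Durch Ableiten von der Position erhalten wir die Geschwindigkeit: v(t) = -2·exp(-t/2). Aus der Gleichung für die Geschwindigkeit v(t) = -2·exp(-t/2), setzen wir t = 2*log(4) ein und erhalten v = -1/2.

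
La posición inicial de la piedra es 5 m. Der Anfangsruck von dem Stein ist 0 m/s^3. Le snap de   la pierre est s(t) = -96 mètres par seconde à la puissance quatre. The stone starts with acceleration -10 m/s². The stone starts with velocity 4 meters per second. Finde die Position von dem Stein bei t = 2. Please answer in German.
Um dies zu lösen, müssen wir 4 Integrale unserer Gleichung für den Snap s(t) = -96 finden. Durch Integration von dem Snap und Verwendung der Anfangsbedingung j(0) = 0, erhalten wir j(t) = -96·t. Die Stammfunktion von dem Ruck ist die Beschleunigung. Mit a(0) = -10 erhalten wir a(t) = -48·t^2 - 10. Durch Integration von der Beschleunigung und Verwendung der Anfangsbedingung v(0) = 4, erhalten wir v(t) = -16·t^3 - 10·t + 4. Durch Integration von der Geschwindigkeit und Verwendung der Anfangsbedingung x(0) = 5, erhalten wir x(t) = -4·t^4 - 5·t^2 + 4·t + 5. Wir haben die Position x(t) = -4·t^4 - 5·t^2 + 4·t + 5. Durch Einsetzen von t = 2: x(2) = -71.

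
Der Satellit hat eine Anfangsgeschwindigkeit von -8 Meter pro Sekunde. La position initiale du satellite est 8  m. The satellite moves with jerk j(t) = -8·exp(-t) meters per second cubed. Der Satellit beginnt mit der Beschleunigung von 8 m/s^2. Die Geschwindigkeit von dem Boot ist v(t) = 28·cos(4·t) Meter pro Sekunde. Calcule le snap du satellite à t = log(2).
En partant du jerk j(t) = -8·exp(-t), nous prenons 1 dérivée. La dérivée du jerk donne le snap: s(t) = 8·exp(-t). Nous avons le snap s(t) = 8·exp(-t). En substituant t = log(2): s(log(2)) = 4.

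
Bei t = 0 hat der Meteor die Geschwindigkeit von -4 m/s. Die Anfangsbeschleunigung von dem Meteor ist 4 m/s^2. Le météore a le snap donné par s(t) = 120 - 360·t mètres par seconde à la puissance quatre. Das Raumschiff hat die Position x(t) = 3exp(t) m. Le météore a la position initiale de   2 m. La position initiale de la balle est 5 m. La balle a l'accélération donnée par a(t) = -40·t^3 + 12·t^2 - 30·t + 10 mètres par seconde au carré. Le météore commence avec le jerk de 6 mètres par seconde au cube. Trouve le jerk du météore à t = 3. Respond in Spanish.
Para resolver esto, necesitamos tomar 1 integral de nuestra ecuación del snap s(t) = 120 - 360·t. Tomando ∫s(t)dt y aplicando j(0) = 6, encontramos j(t) = -180·t^2 + 120·t + 6. De la ecuación de la sacudida j(t) = -180·t^2 + 120·t + 6, sustituimos t = 3 para obtener j = -1254.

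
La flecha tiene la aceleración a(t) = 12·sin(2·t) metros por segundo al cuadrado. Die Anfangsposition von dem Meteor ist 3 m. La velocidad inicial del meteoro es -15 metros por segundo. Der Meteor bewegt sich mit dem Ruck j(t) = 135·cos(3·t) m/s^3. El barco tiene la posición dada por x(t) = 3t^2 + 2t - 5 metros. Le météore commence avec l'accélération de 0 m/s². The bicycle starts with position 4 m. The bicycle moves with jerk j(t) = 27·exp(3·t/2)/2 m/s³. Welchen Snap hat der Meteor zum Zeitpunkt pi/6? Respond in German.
Um dies zu lösen, müssen wir 1 Ableitung unserer Gleichung für den Ruck j(t) = 135·cos(3·t) nehmen. Mit d/dt von j(t) finden wir s(t) = -405·sin(3·t). Wir haben den Snap s(t) = -405·sin(3·t). Durch Einsetzen von t = pi/6: s(pi/6) = -405.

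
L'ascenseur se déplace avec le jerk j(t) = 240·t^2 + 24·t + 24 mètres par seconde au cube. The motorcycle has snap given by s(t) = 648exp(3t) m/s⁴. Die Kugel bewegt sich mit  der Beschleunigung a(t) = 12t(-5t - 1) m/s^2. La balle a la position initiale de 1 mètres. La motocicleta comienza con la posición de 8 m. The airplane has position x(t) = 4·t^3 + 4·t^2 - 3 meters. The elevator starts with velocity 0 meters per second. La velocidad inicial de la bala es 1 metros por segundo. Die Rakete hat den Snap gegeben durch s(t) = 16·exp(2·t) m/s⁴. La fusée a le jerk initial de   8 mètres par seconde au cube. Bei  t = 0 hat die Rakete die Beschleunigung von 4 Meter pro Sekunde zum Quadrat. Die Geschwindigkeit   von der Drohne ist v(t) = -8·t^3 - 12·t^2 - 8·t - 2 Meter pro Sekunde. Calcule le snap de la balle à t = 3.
En partant de l'accélération a(t) = 12·t·(-5·t - 1), nous prenons 2 dérivées. En dérivant l'accélération, nous obtenons le jerk: j(t) = -120·t - 12. En dérivant le jerk, nous obtenons le snap: s(t) = -120. En utilisant s(t) = -120 et en substituant t = 3, nous trouvons s = -120.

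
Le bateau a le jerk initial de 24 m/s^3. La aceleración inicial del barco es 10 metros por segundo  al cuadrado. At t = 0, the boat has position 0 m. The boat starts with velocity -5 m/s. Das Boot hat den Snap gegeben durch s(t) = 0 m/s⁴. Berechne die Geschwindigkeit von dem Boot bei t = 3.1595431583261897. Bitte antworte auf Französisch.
Pour résoudre ceci, nous devons prendre 3 primitives de notre équation du snap s(t) = 0. La primitive du snap est le jerk. En utilisant j(0) = 24, nous obtenons j(t) = 24. L'intégrale du jerk est l'accélération. En utilisant a(0) = 10, nous obtenons a(t) = 24·t + 10. La primitive de l'accélération, avec v(0) = -5, donne la vitesse: v(t) = 12·t^2 + 10·t - 5. Nous avons la vitesse v(t) = 12·t^2 + 10·t - 5. En substituant t = 3.1595431583261897: v(3.1595431583261897) = 146.387987215172.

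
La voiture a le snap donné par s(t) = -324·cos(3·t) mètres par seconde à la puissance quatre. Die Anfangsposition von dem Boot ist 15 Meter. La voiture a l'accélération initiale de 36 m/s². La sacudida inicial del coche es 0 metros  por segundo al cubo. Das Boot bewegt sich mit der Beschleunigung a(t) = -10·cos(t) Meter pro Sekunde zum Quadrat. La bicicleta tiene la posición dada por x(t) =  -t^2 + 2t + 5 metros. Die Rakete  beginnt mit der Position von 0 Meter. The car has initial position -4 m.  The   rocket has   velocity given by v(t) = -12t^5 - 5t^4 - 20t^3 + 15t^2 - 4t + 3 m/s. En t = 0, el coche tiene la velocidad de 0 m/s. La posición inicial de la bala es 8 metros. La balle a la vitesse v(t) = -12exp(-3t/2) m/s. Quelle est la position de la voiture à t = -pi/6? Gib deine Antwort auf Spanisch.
Partiendo del snap s(t) = -324·cos(3·t), tomamos 4 antiderivadas. La integral del snap, con j(0) = 0, da la sacudida: j(t) = -108·sin(3·t). Integrando la sacudida y usando la condición inicial a(0) = 36, obtenemos a(t) = 36·cos(3·t). La integral de la aceleración es la velocidad. Usando v(0) = 0, obtenemos v(t) = 12·sin(3·t). Tomando ∫v(t)dt y aplicando x(0) = -4, encontramos x(t) = -4·cos(3·t). Tenemos la posición x(t) = -4·cos(3·t). Sustituyendo t = -pi/6: x(-pi/6) = 0.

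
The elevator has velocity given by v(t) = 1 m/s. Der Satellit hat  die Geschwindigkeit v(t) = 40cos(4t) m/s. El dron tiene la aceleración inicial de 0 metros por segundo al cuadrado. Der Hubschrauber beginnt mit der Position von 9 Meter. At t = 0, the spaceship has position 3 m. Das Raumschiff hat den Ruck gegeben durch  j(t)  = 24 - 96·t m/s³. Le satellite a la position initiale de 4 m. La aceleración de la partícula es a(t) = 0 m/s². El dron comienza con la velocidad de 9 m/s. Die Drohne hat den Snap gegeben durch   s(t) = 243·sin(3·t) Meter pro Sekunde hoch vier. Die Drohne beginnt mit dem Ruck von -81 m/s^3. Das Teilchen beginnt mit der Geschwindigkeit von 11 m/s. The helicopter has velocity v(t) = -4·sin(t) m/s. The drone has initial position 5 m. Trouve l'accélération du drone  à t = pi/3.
Pour résoudre ceci, nous devons prendre 2 intégrales de notre équation du snap s(t) = 243·sin(3·t). La primitive du snap, avec j(0) = -81, donne le jerk: j(t) = -81·cos(3·t). L'intégrale du jerk est l'accélération. En utilisant a(0) = 0, nous obtenons a(t) = -27·sin(3·t). Nous avons l'accélération a(t) = -27·sin(3·t). En substituant t = pi/3: a(pi/3) = 0.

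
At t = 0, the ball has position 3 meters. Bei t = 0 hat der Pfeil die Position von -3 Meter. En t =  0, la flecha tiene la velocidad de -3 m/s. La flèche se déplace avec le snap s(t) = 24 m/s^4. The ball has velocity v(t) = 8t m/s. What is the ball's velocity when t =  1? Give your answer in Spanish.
Tenemos la velocidad v(t) = 8·t. Sustituyendo t = 1: v(1) = 8.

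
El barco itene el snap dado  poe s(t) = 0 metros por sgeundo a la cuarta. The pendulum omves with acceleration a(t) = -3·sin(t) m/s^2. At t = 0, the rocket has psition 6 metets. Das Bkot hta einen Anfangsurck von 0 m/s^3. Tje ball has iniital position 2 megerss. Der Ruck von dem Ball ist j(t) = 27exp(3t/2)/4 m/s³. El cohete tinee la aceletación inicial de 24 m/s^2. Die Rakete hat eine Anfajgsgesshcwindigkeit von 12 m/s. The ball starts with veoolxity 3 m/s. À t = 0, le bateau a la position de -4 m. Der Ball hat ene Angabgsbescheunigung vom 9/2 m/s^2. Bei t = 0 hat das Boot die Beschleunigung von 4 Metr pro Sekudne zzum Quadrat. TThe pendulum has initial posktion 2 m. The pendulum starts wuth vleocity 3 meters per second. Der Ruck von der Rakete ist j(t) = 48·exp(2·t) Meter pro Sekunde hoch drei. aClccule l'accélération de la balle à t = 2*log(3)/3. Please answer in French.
Nous devons trouver la primitive de notre équation du jerk j(t) = 27·exp(3·t/2)/4 1 fois. En intégrant le jerk et en utilisant la condition initiale a(0) = 9/2, nous obtenons a(t) = 9·exp(3·t/2)/2. Nous avons l'accélération a(t) = 9·exp(3·t/2)/2. En substituant t = 2*log(3)/3: a(2*log(3)/3) = 27/2.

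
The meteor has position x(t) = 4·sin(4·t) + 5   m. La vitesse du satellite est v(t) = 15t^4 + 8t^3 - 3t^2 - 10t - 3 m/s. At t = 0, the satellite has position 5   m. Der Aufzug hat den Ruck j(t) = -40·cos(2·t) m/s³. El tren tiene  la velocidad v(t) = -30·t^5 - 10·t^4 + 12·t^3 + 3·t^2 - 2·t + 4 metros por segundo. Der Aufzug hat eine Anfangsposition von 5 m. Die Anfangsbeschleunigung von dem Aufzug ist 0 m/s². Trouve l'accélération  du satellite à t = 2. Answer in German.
Ausgehend von der Geschwindigkeit v(t) = 15·t^4 + 8·t^3 - 3·t^2 - 10·t - 3, nehmen wir 1 Ableitung. Mit d/dt von v(t) finden wir a(t) = 60·t^3 + 24·t^2 - 6·t - 10. Wir haben die Beschleunigung a(t) = 60·t^3 + 24·t^2 - 6·t - 10. Durch Einsetzen von t = 2: a(2) = 554.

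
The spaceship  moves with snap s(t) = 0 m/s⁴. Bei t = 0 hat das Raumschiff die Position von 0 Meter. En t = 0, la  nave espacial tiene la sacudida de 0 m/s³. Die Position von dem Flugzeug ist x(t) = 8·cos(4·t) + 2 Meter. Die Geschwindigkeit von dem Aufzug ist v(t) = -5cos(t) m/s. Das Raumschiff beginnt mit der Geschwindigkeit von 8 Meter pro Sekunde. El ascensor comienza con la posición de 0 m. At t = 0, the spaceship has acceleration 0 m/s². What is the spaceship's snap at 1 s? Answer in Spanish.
De la ecuación del snap s(t) = 0, sustituimos t = 1 para obtener s = 0.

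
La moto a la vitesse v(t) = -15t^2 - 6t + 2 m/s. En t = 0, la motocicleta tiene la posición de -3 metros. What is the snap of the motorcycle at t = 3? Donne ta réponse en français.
Nous devons dériver notre équation de la vitesse v(t) = -15·t^2 - 6·t + 2 3 fois. La dérivée de la vitesse donne l'accélération: a(t) = -30·t - 6. En dérivant l'accélération, nous obtenons le jerk: j(t) = -30. La dérivée du jerk donne le snap: s(t) = 0. Nous avons le snap s(t) = 0. En substituant t = 3: s(3) = 0.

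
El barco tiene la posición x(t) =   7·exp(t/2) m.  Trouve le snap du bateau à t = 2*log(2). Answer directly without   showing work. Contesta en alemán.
s(2*log(2)) = 7/8.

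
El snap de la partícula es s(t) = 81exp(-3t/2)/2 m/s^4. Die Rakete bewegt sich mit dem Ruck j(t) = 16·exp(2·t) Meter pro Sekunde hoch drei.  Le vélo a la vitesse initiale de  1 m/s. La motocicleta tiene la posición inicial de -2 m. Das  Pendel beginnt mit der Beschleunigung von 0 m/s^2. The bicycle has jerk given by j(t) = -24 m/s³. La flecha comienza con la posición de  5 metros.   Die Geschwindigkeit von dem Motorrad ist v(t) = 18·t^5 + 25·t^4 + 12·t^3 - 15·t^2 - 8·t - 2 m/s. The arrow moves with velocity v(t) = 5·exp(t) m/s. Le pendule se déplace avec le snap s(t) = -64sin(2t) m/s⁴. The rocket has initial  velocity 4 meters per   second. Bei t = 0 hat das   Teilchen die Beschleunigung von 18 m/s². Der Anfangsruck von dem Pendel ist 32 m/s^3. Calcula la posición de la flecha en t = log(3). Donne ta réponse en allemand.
Ausgehend von der Geschwindigkeit v(t) = 5·exp(t), nehmen wir 1 Stammfunktion. Durch Integration von der Geschwindigkeit und Verwendung der Anfangsbedingung x(0) = 5, erhalten wir x(t) = 5·exp(t). Mit x(t) = 5·exp(t) und Einsetzen von t = log(3), finden wir x = 15.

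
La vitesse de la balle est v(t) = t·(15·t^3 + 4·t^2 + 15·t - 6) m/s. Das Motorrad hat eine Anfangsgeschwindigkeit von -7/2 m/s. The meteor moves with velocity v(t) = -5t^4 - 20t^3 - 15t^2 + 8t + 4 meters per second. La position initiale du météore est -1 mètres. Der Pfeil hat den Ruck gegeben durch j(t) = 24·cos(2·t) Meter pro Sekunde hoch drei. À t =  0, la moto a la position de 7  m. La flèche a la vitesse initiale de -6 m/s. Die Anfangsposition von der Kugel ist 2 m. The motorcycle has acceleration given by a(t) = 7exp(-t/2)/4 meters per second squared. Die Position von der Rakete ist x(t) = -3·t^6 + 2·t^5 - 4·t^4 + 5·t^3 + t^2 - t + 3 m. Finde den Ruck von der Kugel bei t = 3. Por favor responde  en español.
Debemos derivar nuestra ecuación de la velocidad v(t) = t·(15·t^3 + 4·t^2 + 15·t - 6) 2 veces. Derivando la velocidad, obtenemos la aceleración: a(t) = 15·t^3 + 4·t^2 + t·(45·t^2 + 8·t + 15) + 15·t - 6. Tomando d/dt de a(t), encontramos j(t) = 90·t^2 + t·(90·t + 8) + 16·t + 30. Usando j(t) = 90·t^2 + t·(90·t + 8) + 16·t + 30 y sustituyendo t = 3, encontramos j = 1722.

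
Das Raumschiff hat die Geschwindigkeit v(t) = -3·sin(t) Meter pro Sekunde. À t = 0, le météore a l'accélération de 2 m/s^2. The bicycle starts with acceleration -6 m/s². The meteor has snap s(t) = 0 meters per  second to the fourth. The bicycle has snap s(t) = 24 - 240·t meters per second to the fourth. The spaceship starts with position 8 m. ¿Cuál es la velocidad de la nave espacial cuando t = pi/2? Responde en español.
Usando v(t) = -3·sin(t) y sustituyendo t = pi/2, encontramos v = -3.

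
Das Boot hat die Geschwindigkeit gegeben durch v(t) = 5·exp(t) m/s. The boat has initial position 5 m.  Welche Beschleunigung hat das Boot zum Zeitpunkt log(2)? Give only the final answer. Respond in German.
a(log(2)) = 10.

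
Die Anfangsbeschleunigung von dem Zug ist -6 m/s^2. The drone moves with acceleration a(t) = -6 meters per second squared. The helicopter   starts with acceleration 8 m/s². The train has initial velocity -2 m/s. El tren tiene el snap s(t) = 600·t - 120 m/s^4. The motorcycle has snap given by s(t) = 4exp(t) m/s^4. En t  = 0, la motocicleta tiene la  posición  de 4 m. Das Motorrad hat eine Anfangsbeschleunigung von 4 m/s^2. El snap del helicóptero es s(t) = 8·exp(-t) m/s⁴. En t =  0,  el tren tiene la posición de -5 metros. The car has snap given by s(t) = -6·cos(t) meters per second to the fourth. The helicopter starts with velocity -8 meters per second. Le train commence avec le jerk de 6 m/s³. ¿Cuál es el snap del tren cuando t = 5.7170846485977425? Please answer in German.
Aus der Gleichung für den Snap s(t) = 600·t - 120, setzen wir t = 5.7170846485977425 ein und erhalten s = 3310.25078915865.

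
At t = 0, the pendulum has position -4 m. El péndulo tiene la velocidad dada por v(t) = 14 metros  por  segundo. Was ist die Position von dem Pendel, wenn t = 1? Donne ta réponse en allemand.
Wir müssen unsere Gleichung für die Geschwindigkeit v(t) = 14 1-mal integrieren. Durch Integration von der Geschwindigkeit und Verwendung der Anfangsbedingung x(0) = -4, erhalten wir x(t) = 14·t - 4. Mit x(t) = 14·t - 4 und Einsetzen von t = 1, finden wir x = 10.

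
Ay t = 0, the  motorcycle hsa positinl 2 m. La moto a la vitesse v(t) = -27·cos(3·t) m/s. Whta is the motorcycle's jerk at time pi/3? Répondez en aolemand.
Wir müssen unsere Gleichung für die Geschwindigkeit v(t) = -27·cos(3·t) 2-mal ableiten. Durch Ableiten von der Geschwindigkeit erhalten wir die Beschleunigung: a(t) = 81·sin(3·t). Die Ableitung von der Beschleunigung ergibt den Ruck: j(t) = 243·cos(3·t). Wir haben den Ruck j(t) = 243·cos(3·t). Durch Einsetzen von t = pi/3: j(pi/3) = -243.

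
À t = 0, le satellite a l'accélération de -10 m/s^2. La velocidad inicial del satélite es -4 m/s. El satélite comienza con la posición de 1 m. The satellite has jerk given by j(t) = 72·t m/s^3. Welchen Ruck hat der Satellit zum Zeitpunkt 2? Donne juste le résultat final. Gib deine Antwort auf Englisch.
j(2) = 144.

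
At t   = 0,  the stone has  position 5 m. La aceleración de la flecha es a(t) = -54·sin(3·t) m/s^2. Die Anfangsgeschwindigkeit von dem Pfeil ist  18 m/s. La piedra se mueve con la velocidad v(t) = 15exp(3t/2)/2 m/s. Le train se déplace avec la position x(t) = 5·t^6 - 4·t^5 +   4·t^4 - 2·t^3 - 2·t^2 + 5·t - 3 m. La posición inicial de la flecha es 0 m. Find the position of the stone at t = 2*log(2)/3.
To find the answer, we compute 1 antiderivative of v(t) = 15·exp(3·t/2)/2. Taking ∫v(t)dt and applying x(0) = 5, we find x(t) = 5·exp(3·t/2). From the given position equation x(t) = 5·exp(3·t/2), we substitute t = 2*log(2)/3 to get x = 10.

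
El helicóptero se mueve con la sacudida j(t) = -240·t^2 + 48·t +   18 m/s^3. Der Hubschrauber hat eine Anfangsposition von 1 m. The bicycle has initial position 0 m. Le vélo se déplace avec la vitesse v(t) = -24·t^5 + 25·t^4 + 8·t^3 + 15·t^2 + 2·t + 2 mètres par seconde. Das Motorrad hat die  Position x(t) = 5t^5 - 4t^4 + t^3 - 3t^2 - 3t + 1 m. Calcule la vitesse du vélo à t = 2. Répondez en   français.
De l'équation de la vitesse v(t) = -24·t^5 + 25·t^4 + 8·t^3 + 15·t^2 + 2·t + 2, nous substituons t = 2 pour obtenir v = -238.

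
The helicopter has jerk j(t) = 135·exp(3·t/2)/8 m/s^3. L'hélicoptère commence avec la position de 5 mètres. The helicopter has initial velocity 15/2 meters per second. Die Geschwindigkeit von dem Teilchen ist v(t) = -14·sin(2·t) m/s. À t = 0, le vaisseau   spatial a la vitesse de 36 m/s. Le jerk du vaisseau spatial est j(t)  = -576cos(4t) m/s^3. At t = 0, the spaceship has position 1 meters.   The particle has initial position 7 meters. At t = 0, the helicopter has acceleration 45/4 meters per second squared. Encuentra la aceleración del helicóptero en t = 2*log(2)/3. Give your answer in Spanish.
Partiendo de la sacudida j(t) = 135·exp(3·t/2)/8, tomamos 1 antiderivada. Integrando la sacudida y usando la condición inicial a(0) = 45/4, obtenemos a(t) = 45·exp(3·t/2)/4. De la ecuación de la aceleración a(t) = 45·exp(3·t/2)/4, sustituimos t = 2*log(2)/3 para obtener a = 45/2.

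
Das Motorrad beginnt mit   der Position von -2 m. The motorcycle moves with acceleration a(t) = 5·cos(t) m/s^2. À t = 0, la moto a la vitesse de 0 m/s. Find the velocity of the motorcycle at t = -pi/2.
To solve this, we need to take 1 integral of our acceleration equation a(t) = 5·cos(t). Taking ∫a(t)dt and applying v(0) = 0, we find v(t) = 5·sin(t). We have velocity v(t) = 5·sin(t). Substituting t = -pi/2: v(-pi/2) = -5.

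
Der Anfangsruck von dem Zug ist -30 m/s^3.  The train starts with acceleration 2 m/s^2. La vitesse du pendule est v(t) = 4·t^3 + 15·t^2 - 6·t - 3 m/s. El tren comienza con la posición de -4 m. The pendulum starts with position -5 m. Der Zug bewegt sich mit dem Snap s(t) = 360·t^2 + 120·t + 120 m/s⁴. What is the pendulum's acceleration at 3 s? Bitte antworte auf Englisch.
To solve this, we need to take 1 derivative of our velocity equation v(t) = 4·t^3 + 15·t^2 - 6·t - 3. Taking d/dt of v(t), we find a(t) = 12·t^2 + 30·t - 6. From the given acceleration equation a(t) = 12·t^2 + 30·t - 6, we substitute t = 3 to get a = 192.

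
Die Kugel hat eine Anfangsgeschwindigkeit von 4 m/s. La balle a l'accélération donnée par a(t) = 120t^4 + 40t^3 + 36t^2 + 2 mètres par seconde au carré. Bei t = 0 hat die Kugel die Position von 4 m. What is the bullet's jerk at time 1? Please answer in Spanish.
Debemos derivar nuestra ecuación de la aceleración a(t) = 120·t^4 + 40·t^3 + 36·t^2 + 2 1 vez. Derivando la aceleración, obtenemos la sacudida: j(t) = 480·t^3 + 120·t^2 + 72·t. De la ecuación de la sacudida j(t) = 480·t^3 + 120·t^2 + 72·t, sustituimos t = 1 para obtener j = 672.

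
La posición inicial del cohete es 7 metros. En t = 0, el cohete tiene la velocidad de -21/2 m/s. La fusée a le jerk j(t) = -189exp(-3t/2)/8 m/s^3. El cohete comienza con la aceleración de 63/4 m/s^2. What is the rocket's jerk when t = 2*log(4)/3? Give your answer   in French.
De l'équation du jerk j(t) = -189·exp(-3·t/2)/8, nous substituons t = 2*log(4)/3 pour obtenir j = -189/32.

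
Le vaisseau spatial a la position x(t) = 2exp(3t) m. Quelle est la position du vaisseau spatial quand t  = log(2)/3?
Nous avons la position x(t) = 2·exp(3·t). En substituant t = log(2)/3: x(log(2)/3) = 4.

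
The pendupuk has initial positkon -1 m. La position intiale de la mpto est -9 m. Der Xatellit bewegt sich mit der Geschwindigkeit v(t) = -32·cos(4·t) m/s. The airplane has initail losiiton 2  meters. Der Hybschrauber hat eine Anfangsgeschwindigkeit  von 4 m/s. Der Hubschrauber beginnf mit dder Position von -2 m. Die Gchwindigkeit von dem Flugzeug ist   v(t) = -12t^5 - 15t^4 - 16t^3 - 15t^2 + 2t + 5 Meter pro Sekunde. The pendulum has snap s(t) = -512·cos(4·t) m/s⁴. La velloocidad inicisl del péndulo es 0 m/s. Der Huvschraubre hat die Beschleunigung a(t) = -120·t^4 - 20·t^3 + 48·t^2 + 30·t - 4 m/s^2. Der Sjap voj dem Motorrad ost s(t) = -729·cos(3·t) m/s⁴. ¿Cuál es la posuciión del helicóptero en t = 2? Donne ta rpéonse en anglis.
To find the answer, we compute 2 integrals of a(t) = -120·t^4 - 20·t^3 + 48·t^2 + 30·t - 4. Taking ∫a(t)dt and applying v(0) = 4, we find v(t) = -24·t^5 - 5·t^4 + 16·t^3 + 15·t^2 - 4·t + 4. The integral of velocity, with x(0) = -2, gives position: x(t) = -4·t^6 - t^5 + 4·t^4 + 5·t^3 - 2·t^2 + 4·t - 2. We have position x(t) = -4·t^6 - t^5 + 4·t^4 + 5·t^3 - 2·t^2 + 4·t - 2. Substituting t = 2: x(2) = -186.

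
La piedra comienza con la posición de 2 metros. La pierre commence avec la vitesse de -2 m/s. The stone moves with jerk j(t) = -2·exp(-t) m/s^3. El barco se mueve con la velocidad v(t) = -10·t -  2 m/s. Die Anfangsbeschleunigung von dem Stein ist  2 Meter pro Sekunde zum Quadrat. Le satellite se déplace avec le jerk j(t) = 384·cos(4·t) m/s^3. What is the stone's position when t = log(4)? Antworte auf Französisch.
Pour résoudre ceci, nous devons prendre 3 intégrales de notre équation du jerk j(t) = -2·exp(-t). En prenant ∫j(t)dt et en appliquant a(0) = 2, nous trouvons a(t) = 2·exp(-t). En prenant ∫a(t)dt et en appliquant v(0) = -2, nous trouvons v(t) = -2·exp(-t). En prenant ∫v(t)dt et en appliquant x(0) = 2, nous trouvons x(t) = 2·exp(-t). En utilisant x(t) = 2·exp(-t) et en substituant t = log(4), nous trouvons x = 1/2.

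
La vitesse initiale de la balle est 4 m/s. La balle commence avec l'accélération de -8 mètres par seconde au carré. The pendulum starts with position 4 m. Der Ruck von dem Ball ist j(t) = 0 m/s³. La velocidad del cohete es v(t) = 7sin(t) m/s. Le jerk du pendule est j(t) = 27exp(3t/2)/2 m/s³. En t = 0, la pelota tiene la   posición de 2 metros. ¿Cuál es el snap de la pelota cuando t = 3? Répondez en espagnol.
Partiendo de la sacudida j(t) = 0, tomamos 1 derivada. Tomando d/dt de j(t), encontramos s(t) = 0. Usando s(t) = 0 y sustituyendo t = 3, encontramos s = 0.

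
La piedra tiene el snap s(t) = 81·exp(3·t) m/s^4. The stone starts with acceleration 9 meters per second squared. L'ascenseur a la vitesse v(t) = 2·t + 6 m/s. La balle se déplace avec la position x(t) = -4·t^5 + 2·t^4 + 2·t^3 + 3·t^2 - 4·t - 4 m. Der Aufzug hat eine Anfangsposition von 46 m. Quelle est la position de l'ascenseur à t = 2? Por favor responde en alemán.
Wir müssen unsere Gleichung für die Geschwindigkeit v(t) = 2·t + 6 1-mal integrieren. Mit ∫v(t)dt und Anwendung von x(0) = 46, finden wir x(t) = t^2 + 6·t + 46. Aus der Gleichung für die Position x(t) = t^2 + 6·t + 46, setzen wir t = 2 ein und erhalten x = 62.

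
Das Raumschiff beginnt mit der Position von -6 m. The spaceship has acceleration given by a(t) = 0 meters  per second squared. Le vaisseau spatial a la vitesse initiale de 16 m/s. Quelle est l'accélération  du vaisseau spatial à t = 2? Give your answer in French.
Nous avons l'accélération a(t) = 0. En substituant t = 2: a(2) = 0.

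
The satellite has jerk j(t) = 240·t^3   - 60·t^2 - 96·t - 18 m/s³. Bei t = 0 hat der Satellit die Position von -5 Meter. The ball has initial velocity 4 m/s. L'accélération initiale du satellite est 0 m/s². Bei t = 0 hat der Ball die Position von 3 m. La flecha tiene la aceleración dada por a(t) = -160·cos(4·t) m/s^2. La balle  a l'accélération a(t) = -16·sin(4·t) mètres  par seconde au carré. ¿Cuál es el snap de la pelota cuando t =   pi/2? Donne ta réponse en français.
Pour résoudre ceci, nous devons prendre 2 dérivées de notre équation de l'accélération a(t) = -16·sin(4·t). La dérivée de l'accélération donne le jerk: j(t) = -64·cos(4·t). En dérivant le jerk, nous obtenons le snap: s(t) = 256·sin(4·t). Nous avons le snap s(t) = 256·sin(4·t). En substituant t = pi/2: s(pi/2) = 0.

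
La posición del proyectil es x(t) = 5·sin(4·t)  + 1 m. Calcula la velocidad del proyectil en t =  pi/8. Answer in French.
En partant de la position x(t) = 5·sin(4·t) + 1, nous prenons 1 dérivée. La dérivée de la position donne la vitesse: v(t) = 20·cos(4·t). De l'équation de la vitesse v(t) = 20·cos(4·t), nous substituons t = pi/8 pour obtenir v = 0.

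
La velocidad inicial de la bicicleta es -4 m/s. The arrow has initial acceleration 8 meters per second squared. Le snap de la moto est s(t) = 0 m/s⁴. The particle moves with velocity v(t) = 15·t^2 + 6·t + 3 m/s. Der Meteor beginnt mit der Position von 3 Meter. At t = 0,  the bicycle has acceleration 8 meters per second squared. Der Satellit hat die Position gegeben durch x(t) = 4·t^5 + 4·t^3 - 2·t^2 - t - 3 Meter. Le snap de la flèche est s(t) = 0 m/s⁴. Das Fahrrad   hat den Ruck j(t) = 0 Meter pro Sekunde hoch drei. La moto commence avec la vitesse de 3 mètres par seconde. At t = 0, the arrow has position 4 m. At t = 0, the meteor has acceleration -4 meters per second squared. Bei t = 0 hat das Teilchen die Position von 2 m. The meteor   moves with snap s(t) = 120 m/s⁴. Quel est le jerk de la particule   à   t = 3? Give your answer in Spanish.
Para resolver esto, necesitamos tomar 2 derivadas de nuestra ecuación de la velocidad v(t) = 15·t^2 + 6·t + 3. La derivada de la velocidad da la aceleración: a(t) = 30·t + 6. Derivando la aceleración, obtenemos la sacudida: j(t) = 30. De la ecuación de la sacudida j(t) = 30, sustituimos t = 3 para obtener j = 30.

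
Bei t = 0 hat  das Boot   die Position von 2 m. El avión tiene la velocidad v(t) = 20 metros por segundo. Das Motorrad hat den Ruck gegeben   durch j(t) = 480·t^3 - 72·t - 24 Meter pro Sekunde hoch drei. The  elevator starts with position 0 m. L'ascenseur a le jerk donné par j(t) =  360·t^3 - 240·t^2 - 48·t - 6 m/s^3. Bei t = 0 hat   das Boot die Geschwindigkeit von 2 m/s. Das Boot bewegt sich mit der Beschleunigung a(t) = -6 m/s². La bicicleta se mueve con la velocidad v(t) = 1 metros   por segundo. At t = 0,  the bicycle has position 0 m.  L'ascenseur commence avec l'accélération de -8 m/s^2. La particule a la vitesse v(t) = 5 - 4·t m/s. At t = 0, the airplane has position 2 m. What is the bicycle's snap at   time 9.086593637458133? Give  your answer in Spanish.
Partiendo de la velocidad v(t) = 1, tomamos 3 derivadas. Tomando d/dt de v(t), encontramos a(t) = 0. Derivando la aceleración, obtenemos la sacudida: j(t) = 0. Tomando d/dt de j(t), encontramos s(t) = 0. Usando s(t) = 0 y sustituyendo t = 9.086593637458133, encontramos s = 0.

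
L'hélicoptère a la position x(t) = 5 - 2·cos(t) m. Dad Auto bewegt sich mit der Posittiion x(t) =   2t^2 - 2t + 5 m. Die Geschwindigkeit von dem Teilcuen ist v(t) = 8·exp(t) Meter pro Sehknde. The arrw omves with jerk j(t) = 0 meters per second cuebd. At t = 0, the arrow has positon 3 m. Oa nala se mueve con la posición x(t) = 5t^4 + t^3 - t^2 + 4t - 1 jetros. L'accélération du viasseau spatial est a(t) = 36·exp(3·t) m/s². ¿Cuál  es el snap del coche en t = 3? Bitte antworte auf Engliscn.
Starting from position x(t) = 2·t^2 - 2·t + 5, we take 4 derivatives. Differentiating position, we get velocity: v(t) = 4·t - 2. The derivative of velocity gives acceleration: a(t) = 4. Differentiating acceleration, we get jerk: j(t) = 0. The derivative of jerk gives snap: s(t) = 0. From the given snap equation s(t) = 0, we substitute t = 3 to get s = 0.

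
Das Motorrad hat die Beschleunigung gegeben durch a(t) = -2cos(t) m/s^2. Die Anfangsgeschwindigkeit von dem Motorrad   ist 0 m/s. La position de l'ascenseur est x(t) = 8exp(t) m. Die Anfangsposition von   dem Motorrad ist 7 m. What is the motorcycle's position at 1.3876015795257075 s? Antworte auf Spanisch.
Partiendo de la aceleración a(t) = -2·cos(t), tomamos 2 antiderivadas. La antiderivada de la aceleración es la velocidad. Usando v(0) = 0, obtenemos v(t) = -2·sin(t). Integrando la velocidad y usando la condición inicial x(0) = 7, obtenemos x(t) = 2·cos(t) + 5. Usando x(t) = 2·cos(t) + 5 y sustituyendo t = 1.3876015795257075, encontramos x = 5.36434357281228.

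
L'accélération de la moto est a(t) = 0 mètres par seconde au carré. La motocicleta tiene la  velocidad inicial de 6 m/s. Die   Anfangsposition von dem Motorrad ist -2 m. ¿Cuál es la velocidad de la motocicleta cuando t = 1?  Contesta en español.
Para resolver esto, necesitamos tomar 1 antiderivada de nuestra ecuación de la aceleración a(t) = 0. La antiderivada de la aceleración, con v(0) = 6, da la velocidad: v(t) = 6. De la ecuación de la velocidad v(t) = 6, sustituimos t = 1 para obtener v = 6.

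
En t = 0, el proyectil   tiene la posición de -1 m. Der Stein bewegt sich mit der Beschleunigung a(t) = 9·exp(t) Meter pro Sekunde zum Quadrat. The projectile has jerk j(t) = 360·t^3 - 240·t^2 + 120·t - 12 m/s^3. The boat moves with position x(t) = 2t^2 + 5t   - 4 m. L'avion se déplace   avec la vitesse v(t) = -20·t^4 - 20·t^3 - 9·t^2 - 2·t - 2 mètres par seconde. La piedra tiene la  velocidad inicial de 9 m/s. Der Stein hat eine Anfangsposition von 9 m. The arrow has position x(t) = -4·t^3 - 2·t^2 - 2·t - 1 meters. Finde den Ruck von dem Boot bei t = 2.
Ausgehend von der Position x(t) = 2·t^2 + 5·t - 4, nehmen wir 3 Ableitungen. Mit d/dt von x(t) finden wir v(t) = 4·t + 5. Durch Ableiten von der Geschwindigkeit erhalten wir die Beschleunigung: a(t) = 4. Die Ableitung von der Beschleunigung ergibt den Ruck: j(t) = 0. Wir haben den Ruck j(t) = 0. Durch Einsetzen von t = 2: j(2) = 0.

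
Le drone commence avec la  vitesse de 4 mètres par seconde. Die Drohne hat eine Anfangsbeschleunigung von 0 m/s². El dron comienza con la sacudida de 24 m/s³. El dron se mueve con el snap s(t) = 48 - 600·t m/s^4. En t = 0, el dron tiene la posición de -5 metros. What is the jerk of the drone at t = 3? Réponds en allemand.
Um dies zu lösen, müssen wir 1 Integral unserer Gleichung für den Snap s(t) = 48 - 600·t finden. Mit ∫s(t)dt und Anwendung von j(0) = 24, finden wir j(t) = -300·t^2 + 48·t + 24. Wir haben den Ruck j(t) = -300·t^2 + 48·t + 24. Durch Einsetzen von t = 3: j(3) = -2532.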